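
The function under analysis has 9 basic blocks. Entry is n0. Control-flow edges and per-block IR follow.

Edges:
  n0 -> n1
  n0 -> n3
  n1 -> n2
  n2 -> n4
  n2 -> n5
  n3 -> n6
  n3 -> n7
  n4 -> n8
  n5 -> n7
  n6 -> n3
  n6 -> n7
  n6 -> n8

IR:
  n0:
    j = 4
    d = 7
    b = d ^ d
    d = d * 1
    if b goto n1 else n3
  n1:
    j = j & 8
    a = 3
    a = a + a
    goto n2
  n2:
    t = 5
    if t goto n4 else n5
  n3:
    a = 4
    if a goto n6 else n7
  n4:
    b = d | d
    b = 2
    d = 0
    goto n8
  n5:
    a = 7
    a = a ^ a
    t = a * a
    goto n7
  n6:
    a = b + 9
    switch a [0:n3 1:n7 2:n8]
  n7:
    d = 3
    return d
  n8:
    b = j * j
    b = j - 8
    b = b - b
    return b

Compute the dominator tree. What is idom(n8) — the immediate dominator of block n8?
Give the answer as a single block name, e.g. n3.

Answer: n0

Derivation:
idom tree: n1←n0 n2←n1 n3←n0 n4←n2 n5←n2 n6←n3 n7←n0 n8←n0
Dom at joins:
  n3: preds {n0,n6}: {n0} ∩ {n0,n3,n6} = {n0}; idom=n0
  n7: preds {n3,n5,n6}: {n0,n3} ∩ {n0,n1,n2,n5} ∩ {n0,n3,n6} = {n0}; idom=n0
  n8: preds {n4,n6}: {n0,n1,n2,n4} ∩ {n0,n3,n6} = {n0}; idom=n0

idom(n8) = n0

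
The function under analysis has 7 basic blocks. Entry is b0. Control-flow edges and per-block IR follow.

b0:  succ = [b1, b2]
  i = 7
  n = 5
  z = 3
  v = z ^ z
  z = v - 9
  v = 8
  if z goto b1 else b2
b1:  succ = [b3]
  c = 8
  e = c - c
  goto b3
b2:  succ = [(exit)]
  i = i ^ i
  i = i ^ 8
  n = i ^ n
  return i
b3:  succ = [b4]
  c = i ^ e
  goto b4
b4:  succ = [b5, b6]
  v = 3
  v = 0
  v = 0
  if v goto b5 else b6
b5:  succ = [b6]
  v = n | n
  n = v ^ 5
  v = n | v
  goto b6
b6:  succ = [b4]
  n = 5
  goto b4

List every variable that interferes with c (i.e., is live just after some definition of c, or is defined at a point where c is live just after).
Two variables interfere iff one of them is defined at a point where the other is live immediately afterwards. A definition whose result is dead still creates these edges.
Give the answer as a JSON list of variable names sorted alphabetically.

def/use:
  b0 def {i,n,v,z} use ∅
  b1 def {c,e} use ∅
  b2 def {i,n} use {i,n}
  b3 def {c} use {e,i}
  b4 def {v} use ∅
  b5 def {n,v} use {n}
  b6 def {n} use ∅

Live sets:
  b0 li=∅ lo={i,n}
  b1 li={i,n} lo={e,i,n}
  b2 li={i,n} lo=∅
  b3 li={e,i,n} lo={n}
  b4 li={n} lo={n}
  b5 li={n} lo=∅
  b6 li=∅ lo={n}

Interfere edges:
  c↔{i,n}
  e↔{i,n}
  i↔{c,e,n,v,z}
  n↔{c,e,i,v,z}
  v↔{i,n,z}
  z↔{i,n,v}

N(c) = ["i", "n"]

Answer: ["i", "n"]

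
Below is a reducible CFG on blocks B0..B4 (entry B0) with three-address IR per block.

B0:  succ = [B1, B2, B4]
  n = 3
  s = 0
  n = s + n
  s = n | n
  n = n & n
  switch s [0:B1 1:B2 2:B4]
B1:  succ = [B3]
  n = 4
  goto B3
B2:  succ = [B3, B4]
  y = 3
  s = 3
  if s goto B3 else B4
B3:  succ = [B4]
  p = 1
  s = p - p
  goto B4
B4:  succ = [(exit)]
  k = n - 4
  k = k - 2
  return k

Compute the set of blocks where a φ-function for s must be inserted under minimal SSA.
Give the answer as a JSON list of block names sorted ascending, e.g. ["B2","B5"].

Answer: ["B3", "B4"]

Working:
idom tree: B1←B0 B2←B0 B3←B0 B4←B0
Join-block Dom:
  B3: preds {B1,B2}: {B0,B1} ∩ {B0,B2} = {B0}; idom=B0
  B4: preds {B0,B2,B3}: {B0} ∩ {B0,B2} ∩ {B0,B3} = {B0}; idom=B0

Frontier:
  join B3 pred B1: B1 stop@B0
  join B3 pred B2: B2 stop@B0
  join B4 pred B0: · stop@B0
  join B4 pred B2: B2 stop@B0
  join B4 pred B3: B3 stop@B0
  B0: DF=∅
  B1: DF={B3}
  B2: DF={B3,B4}
  B3: DF={B4}
  B4: DF=∅

φ for s: defs {B0,B2,B3}
  DF⁺ = {B3,B4}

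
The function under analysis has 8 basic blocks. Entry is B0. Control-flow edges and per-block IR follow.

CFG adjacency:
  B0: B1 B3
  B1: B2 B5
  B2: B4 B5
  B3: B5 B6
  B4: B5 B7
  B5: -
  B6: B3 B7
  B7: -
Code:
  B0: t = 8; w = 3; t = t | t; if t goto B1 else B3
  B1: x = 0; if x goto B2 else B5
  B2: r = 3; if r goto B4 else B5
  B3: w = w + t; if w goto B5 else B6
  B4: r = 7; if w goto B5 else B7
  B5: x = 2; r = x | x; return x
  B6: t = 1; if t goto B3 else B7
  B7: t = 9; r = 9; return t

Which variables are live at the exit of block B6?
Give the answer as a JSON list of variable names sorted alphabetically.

Answer: ["t", "w"]

Working:
def/use:
  B0: def={t,w} ue=∅
  B1: def={x} ue=∅
  B2: def={r} ue=∅
  B3: def={w} ue={t,w}
  B4: def={r} ue={w}
  B5: def={r,x} ue=∅
  B6: def={t} ue=∅
  B7: def={r,t} ue=∅

Live sets:
  B0: in=∅ out={t,w}
  B1: in={w} out={w}
  B2: in={w} out={w}
  B3: in={t,w} out={w}
  B4: in={w} out=∅
  B5: in=∅ out=∅
  B6: in={w} out={t,w}
  B7: in=∅ out=∅

live-out(B6) = ["t", "w"]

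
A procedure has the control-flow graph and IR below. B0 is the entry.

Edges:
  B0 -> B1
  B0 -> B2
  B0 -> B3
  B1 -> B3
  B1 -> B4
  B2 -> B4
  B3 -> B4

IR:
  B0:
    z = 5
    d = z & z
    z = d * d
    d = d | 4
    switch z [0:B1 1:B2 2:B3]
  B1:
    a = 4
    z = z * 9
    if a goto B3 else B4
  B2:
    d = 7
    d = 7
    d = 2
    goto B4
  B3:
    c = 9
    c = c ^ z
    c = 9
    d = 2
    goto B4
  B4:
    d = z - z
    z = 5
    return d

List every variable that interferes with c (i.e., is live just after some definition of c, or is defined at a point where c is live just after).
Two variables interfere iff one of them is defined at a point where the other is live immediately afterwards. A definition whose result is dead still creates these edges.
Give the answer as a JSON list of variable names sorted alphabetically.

def/use:
  B0: def={d,z} ue=∅
  B1: def={a,z} ue={z}
  B2: def={d} ue=∅
  B3: def={c,d} ue={z}
  B4: def={d,z} ue={z}

Backward fixpoint:
  B0 li=∅ lo={z}
  B1 li={z} lo={z}
  B2 li={z} lo={z}
  B3 li={z} lo={z}
  B4 li={z} lo=∅

Interference:
  a: {z}
  c: {z}
  d: {z}
  z: {a,c,d}

N(c) = ["z"]

Answer: ["z"]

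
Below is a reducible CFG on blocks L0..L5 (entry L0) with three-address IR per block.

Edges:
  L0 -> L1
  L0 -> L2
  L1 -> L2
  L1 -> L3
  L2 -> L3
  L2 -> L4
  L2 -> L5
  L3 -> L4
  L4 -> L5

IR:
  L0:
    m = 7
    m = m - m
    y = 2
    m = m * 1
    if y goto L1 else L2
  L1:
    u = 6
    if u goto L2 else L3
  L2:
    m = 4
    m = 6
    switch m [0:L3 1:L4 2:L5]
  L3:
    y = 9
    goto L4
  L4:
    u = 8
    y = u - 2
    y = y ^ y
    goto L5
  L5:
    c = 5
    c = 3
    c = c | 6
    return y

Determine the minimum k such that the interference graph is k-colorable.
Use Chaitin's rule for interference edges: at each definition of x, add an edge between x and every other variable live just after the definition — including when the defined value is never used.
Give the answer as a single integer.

Block summaries:
  L0 def {m,y} use ∅
  L1 def {u} use ∅
  L2 def {m} use ∅
  L3 def {y} use ∅
  L4 def {u,y} use ∅
  L5 def {c} use {y}

Backward fixpoint:
  L0: in=∅ out={y}
  L1: in={y} out={y}
  L2: in={y} out={y}
  L3: in=∅ out=∅
  L4: in=∅ out={y}
  L5: in={y} out=∅

Interfere edges:
  c: {y}
  m: {y}
  u: {y}
  y: {c,m,u}

Registers:
  {c,y} pairwise interfere (2-clique) ⇒ χ ≥ 2
  2-colouring: r0={y}  r1={c,m,u}
  χ = 2

Answer: 2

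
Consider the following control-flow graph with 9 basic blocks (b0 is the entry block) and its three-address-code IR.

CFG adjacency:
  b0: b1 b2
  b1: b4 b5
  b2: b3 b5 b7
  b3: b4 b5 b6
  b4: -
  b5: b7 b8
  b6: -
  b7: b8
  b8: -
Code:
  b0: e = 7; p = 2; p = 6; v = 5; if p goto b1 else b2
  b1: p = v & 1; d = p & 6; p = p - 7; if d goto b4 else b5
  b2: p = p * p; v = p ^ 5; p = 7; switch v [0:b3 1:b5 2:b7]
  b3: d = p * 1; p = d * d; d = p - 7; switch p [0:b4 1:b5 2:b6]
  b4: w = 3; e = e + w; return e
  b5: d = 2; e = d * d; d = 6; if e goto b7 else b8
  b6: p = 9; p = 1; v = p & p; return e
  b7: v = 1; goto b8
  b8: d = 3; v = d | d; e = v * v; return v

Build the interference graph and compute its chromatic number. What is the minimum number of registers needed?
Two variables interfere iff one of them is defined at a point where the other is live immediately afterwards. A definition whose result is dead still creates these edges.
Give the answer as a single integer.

Per-block:
  b0 def {e,p,v} use ∅
  b1 def {d,p} use {v}
  b2 def {p,v} use {p}
  b3 def {d,p} use {p}
  b4 def {e,w} use {e}
  b5 def {d,e} use ∅
  b6 def {p,v} use {e}
  b7 def {v} use ∅
  b8 def {d,e,v} use ∅

Liveness:
  b0 li=∅ lo={e,p,v}
  b1 li={e,v} lo={e}
  b2 li={e,p} lo={e,p}
  b3 li={e,p} lo={e}
  b4 li={e} lo=∅
  b5 li=∅ lo=∅
  b6 li={e} lo=∅
  b7 li=∅ lo=∅
  b8 li=∅ lo=∅

Interference:
  d: {e,p}
  e: {d,p,v,w}
  p: {d,e,v}
  v: {e,p}
  w: {e}

Registers:
  clique {d,e,p} ⇒ need ≥ 3
  3-colouring: R0={e}  R1={p,w}  R2={d,v}
  χ = 3

Answer: 3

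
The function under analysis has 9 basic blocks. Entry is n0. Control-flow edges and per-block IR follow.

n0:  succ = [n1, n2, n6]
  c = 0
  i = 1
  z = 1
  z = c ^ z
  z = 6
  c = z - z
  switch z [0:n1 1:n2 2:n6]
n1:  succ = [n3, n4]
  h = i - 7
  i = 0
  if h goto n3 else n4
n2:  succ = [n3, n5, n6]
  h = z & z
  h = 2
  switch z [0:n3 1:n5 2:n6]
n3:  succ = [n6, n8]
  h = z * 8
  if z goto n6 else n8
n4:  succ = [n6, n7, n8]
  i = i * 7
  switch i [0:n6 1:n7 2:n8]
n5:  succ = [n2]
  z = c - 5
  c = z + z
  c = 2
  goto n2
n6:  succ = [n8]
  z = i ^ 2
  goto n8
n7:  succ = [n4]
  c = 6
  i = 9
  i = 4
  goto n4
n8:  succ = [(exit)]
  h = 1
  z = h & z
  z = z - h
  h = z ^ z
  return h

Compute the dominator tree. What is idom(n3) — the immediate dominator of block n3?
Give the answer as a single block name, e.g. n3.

idom tree: n1←n0 n2←n0 n3←n0 n4←n1 n5←n2 n6←n0 n7←n4 n8←n0
Dom∩ at merges:
  n2: preds {n0,n5}: {n0} ∩ {n0,n2,n5} = {n0}; idom=n0
  n3: preds {n1,n2}: {n0,n1} ∩ {n0,n2} = {n0}; idom=n0
  n4: preds {n1,n7}: {n0,n1} ∩ {n0,n1,n4,n7} = {n0,n1}; idom=n1
  n6: preds {n0,n2,n3,n4}: {n0} ∩ {n0,n2} ∩ {n0,n3} ∩ {n0,n1,n4} = {n0}; idom=n0
  n8: preds {n3,n4,n6}: {n0,n3} ∩ {n0,n1,n4} ∩ {n0,n6} = {n0}; idom=n0

idom(n3) = n0

Answer: n0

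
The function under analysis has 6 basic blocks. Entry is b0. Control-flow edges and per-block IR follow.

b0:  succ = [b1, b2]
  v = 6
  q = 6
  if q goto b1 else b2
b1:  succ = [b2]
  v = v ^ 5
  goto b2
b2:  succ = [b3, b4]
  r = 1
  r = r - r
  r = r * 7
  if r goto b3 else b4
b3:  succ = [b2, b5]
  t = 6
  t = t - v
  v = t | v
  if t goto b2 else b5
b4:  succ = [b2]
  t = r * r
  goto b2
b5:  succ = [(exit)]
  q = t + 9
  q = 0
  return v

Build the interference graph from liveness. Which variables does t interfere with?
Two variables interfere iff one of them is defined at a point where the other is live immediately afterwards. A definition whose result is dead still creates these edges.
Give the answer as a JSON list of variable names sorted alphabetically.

Answer: ["v"]

Derivation:
def/use:
  b0: def={q,v} ue=∅
  b1: def={v} ue={v}
  b2: def={r} ue=∅
  b3: def={t,v} ue={v}
  b4: def={t} ue={r}
  b5: def={q} ue={t,v}

Liveness:
  b0 li=∅ lo={v}
  b1 li={v} lo={v}
  b2 li={v} lo={r,v}
  b3 li={v} lo={t,v}
  b4 li={r,v} lo={v}
  b5 li={t,v} lo=∅

Interference:
  q — {v}
  r — {v}
  t — {v}
  v — {q,r,t}

N(t) = ["v"]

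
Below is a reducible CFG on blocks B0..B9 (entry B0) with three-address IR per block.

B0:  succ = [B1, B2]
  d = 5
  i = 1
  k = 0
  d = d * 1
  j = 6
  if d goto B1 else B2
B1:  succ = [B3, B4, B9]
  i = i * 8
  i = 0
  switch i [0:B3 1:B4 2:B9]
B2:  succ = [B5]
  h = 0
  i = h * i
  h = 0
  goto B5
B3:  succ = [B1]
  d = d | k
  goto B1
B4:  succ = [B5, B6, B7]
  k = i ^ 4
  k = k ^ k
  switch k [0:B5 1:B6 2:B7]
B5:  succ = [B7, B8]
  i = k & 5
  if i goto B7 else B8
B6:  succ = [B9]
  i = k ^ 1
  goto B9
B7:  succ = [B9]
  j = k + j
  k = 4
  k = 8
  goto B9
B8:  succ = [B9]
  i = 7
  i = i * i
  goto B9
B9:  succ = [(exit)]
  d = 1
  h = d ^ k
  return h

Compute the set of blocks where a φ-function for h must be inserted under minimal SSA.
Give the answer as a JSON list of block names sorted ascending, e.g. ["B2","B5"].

Answer: ["B5", "B7", "B9"]

Derivation:
idom tree: B1←B0 B2←B0 B3←B1 B4←B1 B5←B0 B6←B4 B7←B0 B8←B5 B9←B0
Join-block Dom:
  B1: preds {B0,B3}: {B0} ∩ {B0,B1,B3} = {B0}; idom=B0
  B5: preds {B2,B4}: {B0,B2} ∩ {B0,B1,B4} = {B0}; idom=B0
  B7: preds {B4,B5}: {B0,B1,B4} ∩ {B0,B5} = {B0}; idom=B0
  B9: preds {B1,B6,B7,B8}: {B0,B1} ∩ {B0,B1,B4,B6} ∩ {B0,B7} ∩ {B0,B5,B8} = {B0}; idom=B0

DF derivation:
  B1←B0: walk · to B0
  B1←B3: walk B3→B1 to B0
  B5←B2: walk B2 to B0
  B5←B4: walk B4→B1 to B0
  B7←B4: walk B4→B1 to B0
  B7←B5: walk B5 to B0
  B9←B1: walk B1 to B0
  B9←B6: walk B6→B4→B1 to B0
  B9←B7: walk B7 to B0
  B9←B8: walk B8→B5 to B0
  B0 → ∅
  B1 → {B1,B5,B7,B9}
  B2 → {B5}
  B3 → {B1}
  B4 → {B5,B7,B9}
  B5 → {B7,B9}
  B6 → {B9}
  B7 → {B9}
  B8 → {B9}
  B9 → ∅

φ for h: defs {B2,B9}
  DF⁺ = {B5,B7,B9}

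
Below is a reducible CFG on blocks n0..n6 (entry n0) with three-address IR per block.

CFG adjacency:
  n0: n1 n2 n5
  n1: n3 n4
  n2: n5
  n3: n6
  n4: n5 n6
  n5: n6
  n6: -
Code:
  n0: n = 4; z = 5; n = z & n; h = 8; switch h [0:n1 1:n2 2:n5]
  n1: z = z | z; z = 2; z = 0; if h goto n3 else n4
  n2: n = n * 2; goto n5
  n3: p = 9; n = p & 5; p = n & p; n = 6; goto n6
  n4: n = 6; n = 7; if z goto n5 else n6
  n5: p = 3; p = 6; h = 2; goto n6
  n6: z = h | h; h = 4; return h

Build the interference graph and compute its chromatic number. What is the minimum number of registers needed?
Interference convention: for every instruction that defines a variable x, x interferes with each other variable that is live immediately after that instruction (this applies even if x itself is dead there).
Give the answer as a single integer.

def/use:
  n0 def {h,n,z} use ∅
  n1 def {z} use {h,z}
  n2 def {n} use {n}
  n3 def {n,p} use ∅
  n4 def {n} use {z}
  n5 def {h,p} use ∅
  n6 def {h,z} use {h}

Live sets:
  n0: in=∅ out={h,n,z}
  n1: in={h,z} out={h,z}
  n2: in={n} out=∅
  n3: in={h} out={h}
  n4: in={h,z} out={h}
  n5: in=∅ out={h}
  n6: in={h} out=∅

Interfere edges:
  h↔{n,p,z}
  n↔{h,p,z}
  p↔{h,n}
  z↔{h,n}

Registers:
  {h,n,p} pairwise interfere (3-clique) ⇒ χ ≥ 3
  assign h→R0 n→R1 p→R2 z→R2 — no edge inside a register ⇒ χ ≤ 3
  χ = 3

Answer: 3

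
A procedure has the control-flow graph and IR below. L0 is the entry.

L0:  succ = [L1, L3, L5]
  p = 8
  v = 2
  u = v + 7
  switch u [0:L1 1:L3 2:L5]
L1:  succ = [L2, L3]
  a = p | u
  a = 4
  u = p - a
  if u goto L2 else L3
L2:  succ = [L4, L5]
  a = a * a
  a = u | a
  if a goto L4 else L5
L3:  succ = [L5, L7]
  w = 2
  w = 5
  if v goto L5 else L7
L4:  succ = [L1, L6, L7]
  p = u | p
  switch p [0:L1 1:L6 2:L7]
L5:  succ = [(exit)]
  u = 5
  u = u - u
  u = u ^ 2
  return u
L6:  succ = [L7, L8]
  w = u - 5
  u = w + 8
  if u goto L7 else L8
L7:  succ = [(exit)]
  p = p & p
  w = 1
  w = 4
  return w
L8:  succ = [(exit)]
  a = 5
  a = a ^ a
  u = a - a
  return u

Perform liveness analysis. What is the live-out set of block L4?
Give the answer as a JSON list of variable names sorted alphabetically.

Answer: ["p", "u", "v"]

Derivation:
def/use:
  L0: def={p,u,v} ue=∅
  L1: def={a,u} ue={p,u}
  L2: def={a} ue={a,u}
  L3: def={w} ue={v}
  L4: def={p} ue={p,u}
  L5: def={u} ue=∅
  L6: def={u,w} ue={u}
  L7: def={p,w} ue={p}
  L8: def={a,u} ue=∅

Live sets:
  live L0: ∅→{p,u,v}
  live L1: {p,u,v}→{a,p,u,v}
  live L2: {a,p,u,v}→{p,u,v}
  live L3: {p,v}→{p}
  live L4: {p,u,v}→{p,u,v}
  live L5: ∅→∅
  live L6: {p,u}→{p}
  live L7: {p}→∅
  live L8: ∅→∅

live-out(L4) = ["p", "u", "v"]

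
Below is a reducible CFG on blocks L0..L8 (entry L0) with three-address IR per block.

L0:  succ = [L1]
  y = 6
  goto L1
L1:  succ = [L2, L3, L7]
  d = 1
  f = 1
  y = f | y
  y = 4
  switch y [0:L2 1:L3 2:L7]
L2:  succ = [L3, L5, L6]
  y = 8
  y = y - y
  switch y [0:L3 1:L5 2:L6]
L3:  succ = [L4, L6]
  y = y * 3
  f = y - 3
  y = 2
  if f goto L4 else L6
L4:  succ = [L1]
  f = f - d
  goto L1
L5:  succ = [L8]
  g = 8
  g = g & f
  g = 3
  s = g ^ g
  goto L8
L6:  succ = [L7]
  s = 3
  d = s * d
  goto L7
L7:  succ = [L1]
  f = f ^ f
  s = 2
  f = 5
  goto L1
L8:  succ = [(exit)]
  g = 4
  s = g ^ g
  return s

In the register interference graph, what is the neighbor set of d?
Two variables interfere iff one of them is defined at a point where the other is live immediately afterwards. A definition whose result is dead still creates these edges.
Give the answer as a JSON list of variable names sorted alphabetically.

Answer: ["f", "s", "y"]

Working:
Block summaries:
  L0: {y} / ∅
  L1: {d,f,y} / {y}
  L2: {y} / ∅
  L3: {f,y} / {y}
  L4: {f} / {d,f}
  L5: {g,s} / {f}
  L6: {d,s} / {d}
  L7: {f,s} / {f}
  L8: {g,s} / ∅

Liveness:
  L0 li=∅ lo={y}
  L1 li={y} lo={d,f,y}
  L2 li={d,f} lo={d,f,y}
  L3 li={d,y} lo={d,f,y}
  L4 li={d,f,y} lo={y}
  L5 li={f} lo=∅
  L6 li={d,f,y} lo={f,y}
  L7 li={f,y} lo={y}
  L8 li=∅ lo=∅

Interfere edges:
  d↔{f,s,y}
  f↔{d,g,s,y}
  g↔{f}
  s↔{d,f,y}
  y↔{d,f,s}

N(d) = ["f", "s", "y"]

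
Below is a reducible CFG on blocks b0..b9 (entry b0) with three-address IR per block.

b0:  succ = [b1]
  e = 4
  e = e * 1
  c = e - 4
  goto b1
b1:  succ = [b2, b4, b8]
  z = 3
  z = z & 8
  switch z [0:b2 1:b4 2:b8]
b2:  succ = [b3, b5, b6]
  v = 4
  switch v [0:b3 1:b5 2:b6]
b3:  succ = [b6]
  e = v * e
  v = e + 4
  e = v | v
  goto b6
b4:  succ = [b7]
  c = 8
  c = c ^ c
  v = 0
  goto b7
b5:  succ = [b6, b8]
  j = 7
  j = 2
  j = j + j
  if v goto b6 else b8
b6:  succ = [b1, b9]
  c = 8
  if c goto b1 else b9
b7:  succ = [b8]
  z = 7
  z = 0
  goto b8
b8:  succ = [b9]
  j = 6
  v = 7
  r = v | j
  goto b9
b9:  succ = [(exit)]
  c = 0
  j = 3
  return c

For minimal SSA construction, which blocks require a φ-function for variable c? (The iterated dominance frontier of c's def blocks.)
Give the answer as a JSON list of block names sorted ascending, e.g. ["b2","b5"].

idom tree: b1←b0 b2←b1 b3←b2 b4←b1 b5←b2 b6←b2 b7←b4 b8←b1 b9←b1
Join-block Dom:
  b1: preds {b0,b6}: {b0} ∩ {b0,b1,b2,b6} = {b0}; idom=b0
  b6: preds {b2,b3,b5}: {b0,b1,b2} ∩ {b0,b1,b2,b3} ∩ {b0,b1,b2,b5} = {b0,b1,b2}; idom=b2
  b8: preds {b1,b5,b7}: {b0,b1} ∩ {b0,b1,b2,b5} ∩ {b0,b1,b4,b7} = {b0,b1}; idom=b1
  b9: preds {b6,b8}: {b0,b1,b2,b6} ∩ {b0,b1,b8} = {b0,b1}; idom=b1

Frontier:
  b1←b0: walk · to b0
  b1←b6: walk b6→b2→b1 to b0
  b6←b2: walk · to b2
  b6←b3: walk b3 to b2
  b6←b5: walk b5 to b2
  b8←b1: walk · to b1
  b8←b5: walk b5→b2 to b1
  b8←b7: walk b7→b4 to b1
  b9←b6: walk b6→b2 to b1
  b9←b8: walk b8 to b1
  b0 → ∅
  b1 → {b1}
  b2 → {b1,b8,b9}
  b3 → {b6}
  b4 → {b8}
  b5 → {b6,b8}
  b6 → {b1,b9}
  b7 → {b8}
  b8 → {b9}
  b9 → ∅

φ for c: defs {b0,b4,b6,b9}
  DF⁺ = {b1,b8,b9}

Answer: ["b1", "b8", "b9"]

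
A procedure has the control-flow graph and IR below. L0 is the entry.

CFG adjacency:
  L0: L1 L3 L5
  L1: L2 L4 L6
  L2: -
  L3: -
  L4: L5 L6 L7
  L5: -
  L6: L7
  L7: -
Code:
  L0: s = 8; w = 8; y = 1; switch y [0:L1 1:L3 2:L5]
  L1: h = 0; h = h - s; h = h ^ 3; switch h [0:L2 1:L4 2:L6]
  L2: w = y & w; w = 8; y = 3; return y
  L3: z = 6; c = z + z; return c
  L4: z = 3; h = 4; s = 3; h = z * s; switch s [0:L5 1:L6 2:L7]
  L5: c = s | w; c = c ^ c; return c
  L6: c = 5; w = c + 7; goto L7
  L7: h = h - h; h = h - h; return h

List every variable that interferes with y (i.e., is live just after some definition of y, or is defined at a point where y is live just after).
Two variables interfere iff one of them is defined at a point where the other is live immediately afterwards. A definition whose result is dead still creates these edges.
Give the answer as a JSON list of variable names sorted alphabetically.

Answer: ["h", "s", "w"]

Derivation:
def/use:
  L0: {s,w,y} / ∅
  L1: {h} / {s}
  L2: {w,y} / {w,y}
  L3: {c,z} / ∅
  L4: {h,s,z} / ∅
  L5: {c} / {s,w}
  L6: {c,w} / ∅
  L7: {h} / {h}

Backward fixpoint:
  L0 li=∅ lo={s,w,y}
  L1 li={s,w,y} lo={h,w,y}
  L2 li={w,y} lo=∅
  L3 li=∅ lo=∅
  L4 li={w} lo={h,s,w}
  L5 li={s,w} lo=∅
  L6 li={h} lo={h}
  L7 li={h} lo=∅

Interfere edges:
  c↔{h}
  h↔{c,s,w,y,z}
  s↔{h,w,y,z}
  w↔{h,s,y,z}
  y↔{h,s,w}
  z↔{h,s,w}

N(y) = ["h", "s", "w"]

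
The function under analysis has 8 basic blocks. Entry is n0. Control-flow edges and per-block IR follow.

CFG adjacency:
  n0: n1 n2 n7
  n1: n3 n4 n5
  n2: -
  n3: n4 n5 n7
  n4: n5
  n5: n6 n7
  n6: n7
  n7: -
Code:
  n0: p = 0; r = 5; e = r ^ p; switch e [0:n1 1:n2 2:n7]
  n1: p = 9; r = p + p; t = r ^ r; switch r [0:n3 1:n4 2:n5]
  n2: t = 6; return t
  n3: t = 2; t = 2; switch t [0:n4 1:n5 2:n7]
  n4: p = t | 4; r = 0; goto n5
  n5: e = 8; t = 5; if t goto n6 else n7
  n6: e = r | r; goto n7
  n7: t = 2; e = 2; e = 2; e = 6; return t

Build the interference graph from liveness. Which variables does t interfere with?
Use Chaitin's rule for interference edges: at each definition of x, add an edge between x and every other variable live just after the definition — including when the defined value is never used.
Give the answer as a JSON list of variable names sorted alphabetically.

Block summaries:
  n0: {e,p,r} / ∅
  n1: {p,r,t} / ∅
  n2: {t} / ∅
  n3: {t} / ∅
  n4: {p,r} / {t}
  n5: {e,t} / ∅
  n6: {e} / {r}
  n7: {e,t} / ∅

Backward fixpoint:
  live n0: ∅→∅
  live n1: ∅→{r,t}
  live n2: ∅→∅
  live n3: {r}→{r,t}
  live n4: {t}→{r}
  live n5: {r}→{r}
  live n6: {r}→∅
  live n7: ∅→∅

Interfere edges:
  e↔{r,t}
  p↔{r}
  r↔{e,p,t}
  t↔{e,r}

N(t) = ["e", "r"]

Answer: ["e", "r"]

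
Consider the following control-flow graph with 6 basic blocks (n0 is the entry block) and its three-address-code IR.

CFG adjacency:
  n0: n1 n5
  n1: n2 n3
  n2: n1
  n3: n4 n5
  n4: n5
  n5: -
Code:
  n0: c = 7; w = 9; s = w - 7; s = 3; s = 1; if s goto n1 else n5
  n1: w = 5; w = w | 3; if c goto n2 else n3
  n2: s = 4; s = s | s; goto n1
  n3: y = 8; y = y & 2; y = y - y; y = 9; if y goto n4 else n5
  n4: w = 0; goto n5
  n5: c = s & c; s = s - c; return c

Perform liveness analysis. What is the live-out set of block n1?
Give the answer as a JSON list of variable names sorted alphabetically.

Per-block:
  n0 def {c,s,w} use ∅
  n1 def {w} use {c}
  n2 def {s} use ∅
  n3 def {y} use ∅
  n4 def {w} use ∅
  n5 def {c,s} use {c,s}

Liveness:
  n0 li=∅ lo={c,s}
  n1 li={c,s} lo={c,s}
  n2 li={c} lo={c,s}
  n3 li={c,s} lo={c,s}
  n4 li={c,s} lo={c,s}
  n5 li={c,s} lo=∅

live-out(n1) = ["c", "s"]

Answer: ["c", "s"]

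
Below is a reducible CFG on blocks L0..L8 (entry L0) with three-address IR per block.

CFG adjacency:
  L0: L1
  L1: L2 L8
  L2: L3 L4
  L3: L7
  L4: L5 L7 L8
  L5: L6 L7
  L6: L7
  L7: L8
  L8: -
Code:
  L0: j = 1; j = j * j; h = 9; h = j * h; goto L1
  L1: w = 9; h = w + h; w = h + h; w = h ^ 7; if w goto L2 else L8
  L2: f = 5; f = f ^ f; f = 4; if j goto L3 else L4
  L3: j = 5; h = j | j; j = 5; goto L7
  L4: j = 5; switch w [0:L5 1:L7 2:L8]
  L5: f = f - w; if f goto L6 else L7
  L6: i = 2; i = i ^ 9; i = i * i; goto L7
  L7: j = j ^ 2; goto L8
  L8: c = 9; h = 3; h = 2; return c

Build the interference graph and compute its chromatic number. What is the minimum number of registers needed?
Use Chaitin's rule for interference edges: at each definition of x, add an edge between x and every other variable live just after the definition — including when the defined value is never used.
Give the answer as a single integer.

Block summaries:
  L0: def={h,j} ue=∅
  L1: def={h,w} ue={h}
  L2: def={f} ue={j}
  L3: def={h,j} ue=∅
  L4: def={j} ue={w}
  L5: def={f} ue={f,w}
  L6: def={i} ue=∅
  L7: def={j} ue={j}
  L8: def={c,h} ue=∅

Live sets:
  live L0: ∅→{h,j}
  live L1: {h,j}→{j,w}
  live L2: {j,w}→{f,w}
  live L3: ∅→{j}
  live L4: {f,w}→{f,j,w}
  live L5: {f,j,w}→{j}
  live L6: {j}→{j}
  live L7: {j}→∅
  live L8: ∅→∅

Conflict graph:
  c — {h}
  f — {j,w}
  h — {c,j,w}
  i — {j}
  j — {f,h,i,w}
  w — {f,h,j}

Registers:
  {f,j,w} pairwise interfere (3-clique) ⇒ χ ≥ 3
  assign c→c0 f→c1 h→c1 i→c1 j→c0 w→c2 — no edge inside a register ⇒ χ ≤ 3
  χ = 3

Answer: 3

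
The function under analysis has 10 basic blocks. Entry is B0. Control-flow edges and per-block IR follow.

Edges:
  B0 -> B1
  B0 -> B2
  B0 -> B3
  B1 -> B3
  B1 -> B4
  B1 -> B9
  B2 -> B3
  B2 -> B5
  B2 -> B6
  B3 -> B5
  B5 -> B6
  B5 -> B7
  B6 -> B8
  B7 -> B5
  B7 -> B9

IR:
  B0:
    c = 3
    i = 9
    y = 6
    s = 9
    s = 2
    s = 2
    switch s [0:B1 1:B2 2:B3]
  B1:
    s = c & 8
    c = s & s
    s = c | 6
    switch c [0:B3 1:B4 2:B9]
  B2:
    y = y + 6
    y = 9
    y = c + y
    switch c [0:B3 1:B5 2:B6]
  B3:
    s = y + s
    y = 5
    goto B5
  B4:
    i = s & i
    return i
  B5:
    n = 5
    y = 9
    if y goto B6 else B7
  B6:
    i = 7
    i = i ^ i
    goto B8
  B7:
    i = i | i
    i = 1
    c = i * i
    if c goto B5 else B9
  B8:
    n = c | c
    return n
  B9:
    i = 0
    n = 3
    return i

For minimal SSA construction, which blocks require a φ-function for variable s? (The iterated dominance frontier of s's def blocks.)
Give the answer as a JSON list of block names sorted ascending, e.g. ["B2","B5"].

Answer: ["B3", "B5", "B6", "B9"]

Working:
idom tree: B1←B0 B2←B0 B3←B0 B4←B1 B5←B0 B6←B0 B7←B5 B8←B6 B9←B0
Dom∩ at merges:
  B3: preds {B0,B1,B2}: {B0} ∩ {B0,B1} ∩ {B0,B2} = {B0}; idom=B0
  B5: preds {B2,B3,B7}: {B0,B2} ∩ {B0,B3} ∩ {B0,B5,B7} = {B0}; idom=B0
  B6: preds {B2,B5}: {B0,B2} ∩ {B0,B5} = {B0}; idom=B0
  B9: preds {B1,B7}: {B0,B1} ∩ {B0,B5,B7} = {B0}; idom=B0

DF derivation:
  join B3 pred B0: · stop@B0
  join B3 pred B1: B1 stop@B0
  join B3 pred B2: B2 stop@B0
  join B5 pred B2: B2 stop@B0
  join B5 pred B3: B3 stop@B0
  join B5 pred B7: B7→B5 stop@B0
  join B6 pred B2: B2 stop@B0
  join B6 pred B5: B5 stop@B0
  join B9 pred B1: B1 stop@B0
  join B9 pred B7: B7→B5 stop@B0
  B0: DF=∅
  B1: DF={B3,B9}
  B2: DF={B3,B5,B6}
  B3: DF={B5}
  B4: DF=∅
  B5: DF={B5,B6,B9}
  B6: DF=∅
  B7: DF={B5,B9}
  B8: DF=∅
  B9: DF=∅

φ for s: defs {B0,B1,B3}
  DF⁺ = {B3,B5,B6,B9}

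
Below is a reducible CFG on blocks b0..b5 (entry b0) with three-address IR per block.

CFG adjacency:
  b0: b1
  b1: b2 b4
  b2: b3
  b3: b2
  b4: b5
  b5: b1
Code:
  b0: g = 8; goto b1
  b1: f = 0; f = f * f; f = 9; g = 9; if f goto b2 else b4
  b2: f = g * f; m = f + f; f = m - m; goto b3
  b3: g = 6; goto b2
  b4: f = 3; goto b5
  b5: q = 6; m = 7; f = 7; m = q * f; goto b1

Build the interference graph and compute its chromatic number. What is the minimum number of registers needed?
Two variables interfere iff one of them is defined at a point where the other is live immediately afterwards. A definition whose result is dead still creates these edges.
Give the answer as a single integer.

Answer: 2

Derivation:
def/use:
  b0 def {g} use ∅
  b1 def {f,g} use ∅
  b2 def {f,m} use {f,g}
  b3 def {g} use ∅
  b4 def {f} use ∅
  b5 def {f,m,q} use ∅

Liveness:
  live b0: ∅→∅
  live b1: ∅→{f,g}
  live b2: {f,g}→{f}
  live b3: {f}→{f,g}
  live b4: ∅→∅
  live b5: ∅→∅

Interference:
  f: {g,q}
  g: {f}
  m: {q}
  q: {f,m}

Registers:
  {f,g} pairwise interfere (2-clique) ⇒ χ ≥ 2
  2-colouring: R0={f,m}  R1={g,q}
  χ = 2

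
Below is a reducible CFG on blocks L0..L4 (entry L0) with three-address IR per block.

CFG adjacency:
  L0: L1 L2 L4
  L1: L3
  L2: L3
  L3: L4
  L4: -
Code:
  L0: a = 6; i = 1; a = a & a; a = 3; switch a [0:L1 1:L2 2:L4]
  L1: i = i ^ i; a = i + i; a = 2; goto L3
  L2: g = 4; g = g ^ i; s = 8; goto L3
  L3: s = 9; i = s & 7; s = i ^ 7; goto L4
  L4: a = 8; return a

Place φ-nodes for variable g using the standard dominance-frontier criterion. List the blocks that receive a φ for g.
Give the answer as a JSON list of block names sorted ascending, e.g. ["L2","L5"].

idom tree: L1←L0 L2←L0 L3←L0 L4←L0
Dom at joins:
  L3: preds {L1,L2}: {L0,L1} ∩ {L0,L2} = {L0}; idom=L0
  L4: preds {L0,L3}: {L0} ∩ {L0,L3} = {L0}; idom=L0

Frontier:
  join L3 pred L1: L1 stop@L0
  join L3 pred L2: L2 stop@L0
  join L4 pred L0: · stop@L0
  join L4 pred L3: L3 stop@L0
  L0 → ∅
  L1 → {L3}
  L2 → {L3}
  L3 → {L4}
  L4 → ∅

φ for g: defs {L2}
  DF⁺ = {L3,L4}

Answer: ["L3", "L4"]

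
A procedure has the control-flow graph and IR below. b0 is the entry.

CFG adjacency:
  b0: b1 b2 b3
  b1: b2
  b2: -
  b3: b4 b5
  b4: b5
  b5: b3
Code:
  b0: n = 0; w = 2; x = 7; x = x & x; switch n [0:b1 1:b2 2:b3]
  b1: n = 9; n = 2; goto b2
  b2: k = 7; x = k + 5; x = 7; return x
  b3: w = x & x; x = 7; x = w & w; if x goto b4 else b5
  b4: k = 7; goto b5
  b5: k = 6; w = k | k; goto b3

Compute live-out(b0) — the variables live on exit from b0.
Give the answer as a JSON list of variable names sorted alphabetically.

def/use:
  b0 def {n,w,x} use ∅
  b1 def {n} use ∅
  b2 def {k,x} use ∅
  b3 def {w,x} use {x}
  b4 def {k} use ∅
  b5 def {k,w} use ∅

Liveness:
  b0: in=∅ out={x}
  b1: in=∅ out=∅
  b2: in=∅ out=∅
  b3: in={x} out={x}
  b4: in={x} out={x}
  b5: in={x} out={x}

live-out(b0) = ["x"]

Answer: ["x"]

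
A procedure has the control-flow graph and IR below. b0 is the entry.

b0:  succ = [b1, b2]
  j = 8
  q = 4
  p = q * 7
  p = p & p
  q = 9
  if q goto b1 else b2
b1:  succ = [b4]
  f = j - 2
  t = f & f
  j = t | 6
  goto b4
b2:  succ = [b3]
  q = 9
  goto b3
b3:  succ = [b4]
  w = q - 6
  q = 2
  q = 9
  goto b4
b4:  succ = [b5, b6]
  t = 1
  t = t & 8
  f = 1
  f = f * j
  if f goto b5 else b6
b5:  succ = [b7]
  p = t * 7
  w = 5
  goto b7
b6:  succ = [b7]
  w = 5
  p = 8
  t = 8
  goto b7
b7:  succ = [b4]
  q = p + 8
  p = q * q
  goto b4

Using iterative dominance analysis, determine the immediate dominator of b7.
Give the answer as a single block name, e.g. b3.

Answer: b4

Analysis:
idom tree: b1←b0 b2←b0 b3←b2 b4←b0 b5←b4 b6←b4 b7←b4
Dom at joins:
  b4: preds {b1,b3,b7}: {b0,b1} ∩ {b0,b2,b3} ∩ {b0,b4,b7} = {b0}; idom=b0
  b7: preds {b5,b6}: {b0,b4,b5} ∩ {b0,b4,b6} = {b0,b4}; idom=b4

idom(b7) = b4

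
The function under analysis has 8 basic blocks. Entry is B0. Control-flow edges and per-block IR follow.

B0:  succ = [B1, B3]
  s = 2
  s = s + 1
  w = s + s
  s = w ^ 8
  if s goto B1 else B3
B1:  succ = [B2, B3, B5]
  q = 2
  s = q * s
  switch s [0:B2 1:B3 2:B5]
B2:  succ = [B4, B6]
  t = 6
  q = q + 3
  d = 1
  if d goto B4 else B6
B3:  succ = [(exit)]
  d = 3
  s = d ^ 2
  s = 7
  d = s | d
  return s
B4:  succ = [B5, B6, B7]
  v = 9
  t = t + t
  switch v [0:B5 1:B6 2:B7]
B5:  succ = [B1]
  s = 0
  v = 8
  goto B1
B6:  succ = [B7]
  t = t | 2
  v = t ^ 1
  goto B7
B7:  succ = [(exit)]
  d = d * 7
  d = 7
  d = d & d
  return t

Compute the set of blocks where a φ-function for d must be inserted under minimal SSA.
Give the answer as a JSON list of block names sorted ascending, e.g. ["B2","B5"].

idom tree: B1←B0 B2←B1 B3←B0 B4←B2 B5←B1 B6←B2 B7←B2
Join-block Dom:
  B1: preds {B0,B5}: {B0} ∩ {B0,B1,B5} = {B0}; idom=B0
  B3: preds {B0,B1}: {B0} ∩ {B0,B1} = {B0}; idom=B0
  B5: preds {B1,B4}: {B0,B1} ∩ {B0,B1,B2,B4} = {B0,B1}; idom=B1
  B6: preds {B2,B4}: {B0,B1,B2} ∩ {B0,B1,B2,B4} = {B0,B1,B2}; idom=B2
  B7: preds {B4,B6}: {B0,B1,B2,B4} ∩ {B0,B1,B2,B6} = {B0,B1,B2}; idom=B2

DF walk-up:
  join B1 pred B0: · stop@B0
  join B1 pred B5: B5→B1 stop@B0
  join B3 pred B0: · stop@B0
  join B3 pred B1: B1 stop@B0
  join B5 pred B1: · stop@B1
  join B5 pred B4: B4→B2 stop@B1
  join B6 pred B2: · stop@B2
  join B6 pred B4: B4 stop@B2
  join B7 pred B4: B4 stop@B2
  join B7 pred B6: B6 stop@B2
  DF(B0)=∅
  DF(B1)={B1,B3}
  DF(B2)={B5}
  DF(B3)=∅
  DF(B4)={B5,B6,B7}
  DF(B5)={B1}
  DF(B6)={B7}
  DF(B7)=∅

φ for d: defs {B2,B3,B7}
  DF⁺ = {B1,B3,B5}

Answer: ["B1", "B3", "B5"]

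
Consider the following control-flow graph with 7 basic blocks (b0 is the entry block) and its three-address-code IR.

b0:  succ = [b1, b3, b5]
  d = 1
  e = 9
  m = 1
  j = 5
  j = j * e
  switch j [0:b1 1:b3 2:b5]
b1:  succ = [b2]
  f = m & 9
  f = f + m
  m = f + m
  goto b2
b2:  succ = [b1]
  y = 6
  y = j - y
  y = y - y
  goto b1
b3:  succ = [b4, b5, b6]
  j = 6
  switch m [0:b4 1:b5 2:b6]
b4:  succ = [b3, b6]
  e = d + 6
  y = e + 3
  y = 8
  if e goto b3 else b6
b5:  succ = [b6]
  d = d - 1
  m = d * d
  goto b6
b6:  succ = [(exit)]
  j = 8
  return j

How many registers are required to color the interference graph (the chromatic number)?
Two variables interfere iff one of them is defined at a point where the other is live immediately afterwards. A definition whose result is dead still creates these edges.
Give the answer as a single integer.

Answer: 5

Derivation:
Block summaries:
  b0: def={d,e,j,m} ue=∅
  b1: def={f,m} ue={m}
  b2: def={y} ue={j}
  b3: def={j} ue={m}
  b4: def={e,y} ue={d}
  b5: def={d,m} ue={d}
  b6: def={j} ue=∅

Liveness:
  live b0: ∅→{d,j,m}
  live b1: {j,m}→{j,m}
  live b2: {j,m}→{j,m}
  live b3: {d,m}→{d,m}
  live b4: {d,m}→{d,m}
  live b5: {d}→∅
  live b6: ∅→∅

Conflict graph:
  d: {e,j,m,y}
  e: {d,j,m,y}
  f: {j,m}
  j: {d,e,f,m,y}
  m: {d,e,f,j,y}
  y: {d,e,j,m}

Colouring:
  clique {d,e,j,m,y} ⇒ need ≥ 5
  assign d→r2 e→r3 f→r2 j→r0 m→r1 y→r4 — no edge inside a register ⇒ χ ≤ 5
  χ = 5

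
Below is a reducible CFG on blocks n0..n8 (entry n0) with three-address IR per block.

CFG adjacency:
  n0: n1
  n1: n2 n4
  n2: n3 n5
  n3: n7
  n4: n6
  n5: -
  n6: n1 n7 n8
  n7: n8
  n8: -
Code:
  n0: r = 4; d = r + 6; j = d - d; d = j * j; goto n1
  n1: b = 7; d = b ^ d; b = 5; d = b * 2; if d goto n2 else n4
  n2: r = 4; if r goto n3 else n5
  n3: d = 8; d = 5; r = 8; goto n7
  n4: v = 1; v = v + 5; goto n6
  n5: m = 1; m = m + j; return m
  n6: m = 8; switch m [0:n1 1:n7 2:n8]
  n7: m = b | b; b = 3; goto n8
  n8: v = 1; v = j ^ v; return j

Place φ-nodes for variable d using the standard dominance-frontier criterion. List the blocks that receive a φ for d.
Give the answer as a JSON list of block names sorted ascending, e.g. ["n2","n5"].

Answer: ["n1", "n7", "n8"]

Analysis:
idom tree: n1←n0 n2←n1 n3←n2 n4←n1 n5←n2 n6←n4 n7←n1 n8←n1
Dom∩ at merges:
  n1: preds {n0,n6}: {n0} ∩ {n0,n1,n4,n6} = {n0}; idom=n0
  n7: preds {n3,n6}: {n0,n1,n2,n3} ∩ {n0,n1,n4,n6} = {n0,n1}; idom=n1
  n8: preds {n6,n7}: {n0,n1,n4,n6} ∩ {n0,n1,n7} = {n0,n1}; idom=n1

DF derivation:
  n1←n0: walk · to n0
  n1←n6: walk n6→n4→n1 to n0
  n7←n3: walk n3→n2 to n1
  n7←n6: walk n6→n4 to n1
  n8←n6: walk n6→n4 to n1
  n8←n7: walk n7 to n1
  n0: DF=∅
  n1: DF={n1}
  n2: DF={n7}
  n3: DF={n7}
  n4: DF={n1,n7,n8}
  n5: DF=∅
  n6: DF={n1,n7,n8}
  n7: DF={n8}
  n8: DF=∅

φ for d: defs {n0,n1,n3}
  DF⁺ = {n1,n7,n8}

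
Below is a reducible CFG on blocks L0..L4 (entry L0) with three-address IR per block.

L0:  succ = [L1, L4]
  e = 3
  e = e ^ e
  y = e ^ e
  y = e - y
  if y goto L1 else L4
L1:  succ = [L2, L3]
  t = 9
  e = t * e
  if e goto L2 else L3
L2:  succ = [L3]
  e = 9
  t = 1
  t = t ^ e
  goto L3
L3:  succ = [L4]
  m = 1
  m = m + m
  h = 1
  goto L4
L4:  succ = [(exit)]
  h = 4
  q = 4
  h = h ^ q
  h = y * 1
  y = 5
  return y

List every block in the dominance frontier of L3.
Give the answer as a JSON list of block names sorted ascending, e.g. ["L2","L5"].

Answer: ["L4"]

Working:
idom tree: L1←L0 L2←L1 L3←L1 L4←L0
Dom∩ at merges:
  L3: preds {L1,L2}: {L0,L1} ∩ {L0,L1,L2} = {L0,L1}; idom=L1
  L4: preds {L0,L3}: {L0} ∩ {L0,L1,L3} = {L0}; idom=L0

Frontier:
  L3←L1: walk · to L1
  L3←L2: walk L2 to L1
  L4←L0: walk · to L0
  L4←L3: walk L3→L1 to L0
  DF(L0)=∅
  DF(L1)={L4}
  DF(L2)={L3}
  DF(L3)={L4}
  DF(L4)=∅

DF(L3) = ["L4"]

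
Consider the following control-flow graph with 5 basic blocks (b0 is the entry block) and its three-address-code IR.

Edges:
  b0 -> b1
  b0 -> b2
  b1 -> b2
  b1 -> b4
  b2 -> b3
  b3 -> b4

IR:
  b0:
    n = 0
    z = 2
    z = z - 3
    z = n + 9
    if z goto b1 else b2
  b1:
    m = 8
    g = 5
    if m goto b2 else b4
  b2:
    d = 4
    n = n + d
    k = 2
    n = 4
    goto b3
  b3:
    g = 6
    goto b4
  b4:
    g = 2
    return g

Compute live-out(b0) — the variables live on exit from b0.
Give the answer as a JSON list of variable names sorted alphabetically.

Per-block:
  b0: def={n,z} ue=∅
  b1: def={g,m} ue=∅
  b2: def={d,k,n} ue={n}
  b3: def={g} ue=∅
  b4: def={g} ue=∅

Live sets:
  b0 li=∅ lo={n}
  b1 li={n} lo={n}
  b2 li={n} lo=∅
  b3 li=∅ lo=∅
  b4 li=∅ lo=∅

live-out(b0) = ["n"]

Answer: ["n"]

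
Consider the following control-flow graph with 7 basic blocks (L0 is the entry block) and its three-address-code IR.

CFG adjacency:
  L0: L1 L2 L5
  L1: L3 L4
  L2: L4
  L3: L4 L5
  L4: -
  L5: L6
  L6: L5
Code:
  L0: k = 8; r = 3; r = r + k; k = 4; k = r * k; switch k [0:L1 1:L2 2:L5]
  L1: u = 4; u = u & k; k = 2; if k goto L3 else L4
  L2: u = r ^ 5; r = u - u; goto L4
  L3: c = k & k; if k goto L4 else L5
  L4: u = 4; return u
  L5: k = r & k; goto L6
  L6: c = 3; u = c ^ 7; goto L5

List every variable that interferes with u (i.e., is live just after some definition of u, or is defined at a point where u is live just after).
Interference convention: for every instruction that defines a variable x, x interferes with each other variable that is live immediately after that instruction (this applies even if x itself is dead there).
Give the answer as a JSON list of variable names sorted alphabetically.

Block summaries:
  L0 def {k,r} use ∅
  L1 def {k,u} use {k}
  L2 def {r,u} use {r}
  L3 def {c} use {k}
  L4 def {u} use ∅
  L5 def {k} use {k,r}
  L6 def {c,u} use ∅

Live sets:
  L0: in=∅ out={k,r}
  L1: in={k,r} out={k,r}
  L2: in={r} out=∅
  L3: in={k,r} out={k,r}
  L4: in=∅ out=∅
  L5: in={k,r} out={k,r}
  L6: in={k,r} out={k,r}

Interference:
  c: {k,r}
  k: {c,r,u}
  r: {c,k,u}
  u: {k,r}

N(u) = ["k", "r"]

Answer: ["k", "r"]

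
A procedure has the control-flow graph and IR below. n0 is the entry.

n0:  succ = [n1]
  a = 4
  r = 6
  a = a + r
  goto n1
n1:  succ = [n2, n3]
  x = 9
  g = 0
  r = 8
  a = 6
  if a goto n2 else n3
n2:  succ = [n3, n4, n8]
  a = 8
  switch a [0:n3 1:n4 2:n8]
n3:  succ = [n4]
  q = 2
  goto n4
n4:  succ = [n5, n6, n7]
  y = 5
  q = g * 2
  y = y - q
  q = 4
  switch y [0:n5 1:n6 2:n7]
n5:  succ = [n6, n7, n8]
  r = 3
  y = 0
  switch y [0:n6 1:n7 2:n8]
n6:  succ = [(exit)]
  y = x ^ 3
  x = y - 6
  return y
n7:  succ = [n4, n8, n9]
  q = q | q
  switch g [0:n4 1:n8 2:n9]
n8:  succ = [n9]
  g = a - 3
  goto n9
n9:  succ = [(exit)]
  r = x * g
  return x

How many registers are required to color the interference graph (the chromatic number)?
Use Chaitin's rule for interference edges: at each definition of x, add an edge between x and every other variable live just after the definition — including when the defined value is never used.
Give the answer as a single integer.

Answer: 5

Analysis:
Per-block:
  n0: {a,r} / ∅
  n1: {a,g,r,x} / ∅
  n2: {a} / ∅
  n3: {q} / ∅
  n4: {q,y} / {g}
  n5: {r,y} / ∅
  n6: {x,y} / {x}
  n7: {q} / {g,q}
  n8: {g} / {a}
  n9: {r} / {g,x}

Live sets:
  n0: in=∅ out=∅
  n1: in=∅ out={a,g,x}
  n2: in={g,x} out={a,g,x}
  n3: in={a,g,x} out={a,g,x}
  n4: in={a,g,x} out={a,g,q,x}
  n5: in={a,g,q,x} out={a,g,q,x}
  n6: in={x} out=∅
  n7: in={a,g,q,x} out={a,g,x}
  n8: in={a,x} out={g,x}
  n9: in={g,x} out=∅

Conflict graph:
  a↔{g,q,r,x,y}
  g↔{a,q,r,x,y}
  q↔{a,g,r,x,y}
  r↔{a,g,q,x}
  x↔{a,g,q,r,y}
  y↔{a,g,q,x}

Registers:
  clique {a,g,q,r,x} ⇒ need ≥ 5
  5-colouring: R0={a}  R1={g}  R2={q}  R3={x}  R4={r,y}
  χ = 5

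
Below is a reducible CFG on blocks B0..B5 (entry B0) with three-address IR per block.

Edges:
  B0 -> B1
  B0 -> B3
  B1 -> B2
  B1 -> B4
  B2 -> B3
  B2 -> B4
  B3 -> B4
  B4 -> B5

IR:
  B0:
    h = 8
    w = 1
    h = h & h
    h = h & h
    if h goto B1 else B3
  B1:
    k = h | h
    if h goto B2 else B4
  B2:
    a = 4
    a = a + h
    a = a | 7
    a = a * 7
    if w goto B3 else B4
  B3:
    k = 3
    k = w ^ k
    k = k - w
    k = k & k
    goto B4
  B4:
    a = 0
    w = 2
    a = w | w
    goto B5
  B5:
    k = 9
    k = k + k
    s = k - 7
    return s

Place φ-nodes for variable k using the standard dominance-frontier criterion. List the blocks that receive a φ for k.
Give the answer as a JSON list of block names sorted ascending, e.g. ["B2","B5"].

idom tree: B1←B0 B2←B1 B3←B0 B4←B0 B5←B4
Join-block Dom:
  B3: preds {B0,B2}: {B0} ∩ {B0,B1,B2} = {B0}; idom=B0
  B4: preds {B1,B2,B3}: {B0,B1} ∩ {B0,B1,B2} ∩ {B0,B3} = {B0}; idom=B0

DF walk-up:
  B3←B0: walk · to B0
  B3←B2: walk B2→B1 to B0
  B4←B1: walk B1 to B0
  B4←B2: walk B2→B1 to B0
  B4←B3: walk B3 to B0
  B0: DF=∅
  B1: DF={B3,B4}
  B2: DF={B3,B4}
  B3: DF={B4}
  B4: DF=∅
  B5: DF=∅

φ for k: defs {B1,B3,B5}
  DF⁺ = {B3,B4}

Answer: ["B3", "B4"]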